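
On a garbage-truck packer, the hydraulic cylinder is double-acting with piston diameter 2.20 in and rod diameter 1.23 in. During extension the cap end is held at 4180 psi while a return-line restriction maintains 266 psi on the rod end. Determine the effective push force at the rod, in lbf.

F ≈ 15200 lbf

Cap-side area A_cap = π/4 × (2.20 in)² = 3.801 in^2
Rod-side annular area A_ann = π/4 × (2.20² − 1.23²) = 2.613 in^2
Net thrust = P_cap·A_cap − P_rod·A_ann = 15890 lbf − 695.1 lbf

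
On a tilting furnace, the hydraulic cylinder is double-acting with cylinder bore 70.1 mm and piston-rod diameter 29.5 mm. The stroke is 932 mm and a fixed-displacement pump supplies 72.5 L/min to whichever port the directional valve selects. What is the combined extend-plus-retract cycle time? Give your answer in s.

Cap-side area A_cap = π/4 × (70.1 mm)² = 3859 mm^2
Rod-side annular area A_ann = π/4 × (70.1² − 29.5²) = 3176 mm^2
t_ext = A_cap·L/Q = 2.977 s
t_ret = A_ann·L/Q = 2.450 s
t_cycle = t_ext + t_ret

t ≈ 5.43 s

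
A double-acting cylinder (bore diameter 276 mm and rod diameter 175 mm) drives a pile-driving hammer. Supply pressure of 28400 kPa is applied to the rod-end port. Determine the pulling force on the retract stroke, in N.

Rod-side annular area A_ann = π/4 × (276² − 175²) = 35780 mm^2
On retraction the pressure acts on the annular area (bore minus rod).
F = P × A_ann

F ≈ 1.02e6 N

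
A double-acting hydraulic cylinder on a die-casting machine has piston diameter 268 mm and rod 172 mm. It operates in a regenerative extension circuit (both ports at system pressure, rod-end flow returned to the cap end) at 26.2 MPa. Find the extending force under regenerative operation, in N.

F ≈ 6.09e5 N

With equal pressure on both faces, forces on the annular region cancel; the net push is pressure × rod cross-section.
Rod cross-section A_rod = π/4 × (172 mm)² = 23240 mm^2
F = P × A_rod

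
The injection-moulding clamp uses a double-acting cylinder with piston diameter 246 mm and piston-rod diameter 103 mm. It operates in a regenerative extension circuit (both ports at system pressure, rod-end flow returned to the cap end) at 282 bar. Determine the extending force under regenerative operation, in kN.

With equal pressure on both faces, forces on the annular region cancel; the net push is pressure × rod cross-section.
Rod cross-section A_rod = π/4 × (103 mm)² = 8332 mm^2
F = P × A_rod

F ≈ 235 kN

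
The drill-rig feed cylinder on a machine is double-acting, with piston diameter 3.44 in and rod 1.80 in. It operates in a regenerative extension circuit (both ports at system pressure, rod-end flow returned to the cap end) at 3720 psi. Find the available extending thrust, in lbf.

F ≈ 9470 lbf

With equal pressure on both faces, forces on the annular region cancel; the net push is pressure × rod cross-section.
Rod cross-section A_rod = π/4 × (1.80 in)² = 2.545 in^2
F = P × A_rod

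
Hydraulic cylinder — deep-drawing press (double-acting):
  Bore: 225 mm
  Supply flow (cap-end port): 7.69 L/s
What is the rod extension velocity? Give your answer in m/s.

Cap-side area A_cap = π/4 × (225 mm)² = 39760 mm^2
v = Q / A

v ≈ 0.193 m/s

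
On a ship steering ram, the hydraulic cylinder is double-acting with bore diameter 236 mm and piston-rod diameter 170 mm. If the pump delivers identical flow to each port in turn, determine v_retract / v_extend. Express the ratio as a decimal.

Cap-side area A_cap = π/4 × (236 mm)² = 43740 mm^2
Rod-side annular area A_ann = π/4 × (236² − 170²) = 21050 mm^2
For equal Q, v ∝ 1/A, so v_ret/v_ext = A_cap/A_ann.

v_ret/v_ext ≈ 2.08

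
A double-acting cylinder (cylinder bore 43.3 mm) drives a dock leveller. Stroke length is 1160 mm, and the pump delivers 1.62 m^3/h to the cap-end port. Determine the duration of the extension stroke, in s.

t ≈ 3.80 s

Cap-side area A_cap = π/4 × (43.3 mm)² = 1473 mm^2
Swept volume V = A × L; t = V / Q = A·L / Q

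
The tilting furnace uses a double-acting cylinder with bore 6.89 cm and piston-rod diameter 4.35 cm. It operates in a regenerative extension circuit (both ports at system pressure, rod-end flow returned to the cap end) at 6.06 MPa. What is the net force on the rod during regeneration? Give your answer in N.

With equal pressure on both faces, forces on the annular region cancel; the net push is pressure × rod cross-section.
Rod cross-section A_rod = π/4 × (4.35 cm)² = 14.86 cm^2
F = P × A_rod

F ≈ 9010 N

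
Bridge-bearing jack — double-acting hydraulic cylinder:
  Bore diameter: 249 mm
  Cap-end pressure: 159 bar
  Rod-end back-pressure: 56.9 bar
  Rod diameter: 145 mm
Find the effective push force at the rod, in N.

F ≈ 5.91e5 N

Cap-side area A_cap = π/4 × (249 mm)² = 48700 mm^2
Rod-side annular area A_ann = π/4 × (249² − 145²) = 32180 mm^2
Net thrust = P_cap·A_cap − P_rod·A_ann = 7.743e5 N − 1.831e5 N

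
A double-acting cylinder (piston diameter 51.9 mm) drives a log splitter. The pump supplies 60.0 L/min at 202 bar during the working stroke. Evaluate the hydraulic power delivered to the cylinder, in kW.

W ≈ 20.2 kW

Hydraulic power = P × Q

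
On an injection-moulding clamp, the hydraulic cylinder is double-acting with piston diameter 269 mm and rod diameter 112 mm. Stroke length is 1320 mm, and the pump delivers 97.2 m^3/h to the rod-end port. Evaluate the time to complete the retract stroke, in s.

t ≈ 2.30 s

Rod-side annular area A_ann = π/4 × (269² − 112²) = 46980 mm^2
Swept volume V = A × L; t = V / Q = A·L / Q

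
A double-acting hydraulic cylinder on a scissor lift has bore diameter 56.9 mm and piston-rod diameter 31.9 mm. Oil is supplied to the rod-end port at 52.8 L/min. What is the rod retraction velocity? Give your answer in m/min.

Rod-side annular area A_ann = π/4 × (56.9² − 31.9²) = 1744 mm^2
Flow into the rod-end port fills the annular volume.
v = Q / A

v ≈ 30.3 m/min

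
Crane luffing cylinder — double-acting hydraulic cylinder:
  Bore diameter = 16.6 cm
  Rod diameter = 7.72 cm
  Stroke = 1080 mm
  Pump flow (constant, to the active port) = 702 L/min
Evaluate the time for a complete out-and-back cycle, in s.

Cap-side area A_cap = π/4 × (16.6 cm)² = 216.4 cm^2
Rod-side annular area A_ann = π/4 × (16.6² − 7.72²) = 169.6 cm^2
t_ext = A_cap·L/Q = 1.998 s
t_ret = A_ann·L/Q = 1.566 s
t_cycle = t_ext + t_ret

t ≈ 3.56 s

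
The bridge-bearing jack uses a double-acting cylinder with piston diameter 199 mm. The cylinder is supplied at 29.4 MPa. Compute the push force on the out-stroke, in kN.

F ≈ 914 kN

Cap-side area A_cap = π/4 × (199 mm)² = 31100 mm^2
F = P × A_cap = 29.4 MPa × A_cap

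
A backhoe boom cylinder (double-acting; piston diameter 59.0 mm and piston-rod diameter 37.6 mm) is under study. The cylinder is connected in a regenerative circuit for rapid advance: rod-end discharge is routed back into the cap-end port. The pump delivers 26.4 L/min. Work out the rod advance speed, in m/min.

v ≈ 23.8 m/min

In regeneration the rod-end outflow joins the pump flow into the cap end, so the net volume the pump must supply per unit advance equals the rod cross-section area.
Rod cross-section A_rod = π/4 × (37.6 mm)² = 1110 mm^2
v = Q_pump / A_rod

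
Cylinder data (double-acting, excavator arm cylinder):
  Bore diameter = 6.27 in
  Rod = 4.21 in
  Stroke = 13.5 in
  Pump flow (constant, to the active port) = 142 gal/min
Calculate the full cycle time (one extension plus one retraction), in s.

t ≈ 1.18 s

Cap-side area A_cap = π/4 × (6.27 in)² = 30.88 in^2
Rod-side annular area A_ann = π/4 × (6.27² − 4.21²) = 16.96 in^2
t_ext = A_cap·L/Q = 0.7624 s
t_ret = A_ann·L/Q = 0.4187 s
t_cycle = t_ext + t_ret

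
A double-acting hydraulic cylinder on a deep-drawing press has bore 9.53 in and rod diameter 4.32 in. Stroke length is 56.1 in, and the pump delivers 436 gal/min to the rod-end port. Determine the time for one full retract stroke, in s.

t ≈ 1.89 s

Rod-side annular area A_ann = π/4 × (9.53² − 4.32²) = 56.67 in^2
Swept volume V = A × L; t = V / Q = A·L / Q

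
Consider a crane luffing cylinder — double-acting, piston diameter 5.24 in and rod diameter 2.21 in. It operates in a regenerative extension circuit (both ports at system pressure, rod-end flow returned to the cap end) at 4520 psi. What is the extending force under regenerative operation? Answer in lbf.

F ≈ 17300 lbf

With equal pressure on both faces, forces on the annular region cancel; the net push is pressure × rod cross-section.
Rod cross-section A_rod = π/4 × (2.21 in)² = 3.836 in^2
F = P × A_rod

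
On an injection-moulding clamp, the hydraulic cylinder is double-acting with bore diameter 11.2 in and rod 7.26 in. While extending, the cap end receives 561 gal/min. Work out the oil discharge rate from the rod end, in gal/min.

Q_out ≈ 325 gal/min

Cap-side area A_cap = π/4 × (11.2 in)² = 98.52 in^2
Rod-side annular area A_ann = π/4 × (11.2² − 7.26²) = 57.12 in^2
Piston speed v = Q_in/A_cap; rod-end outflow Q_out = v × A_ann = Q_in × A_ann/A_cap.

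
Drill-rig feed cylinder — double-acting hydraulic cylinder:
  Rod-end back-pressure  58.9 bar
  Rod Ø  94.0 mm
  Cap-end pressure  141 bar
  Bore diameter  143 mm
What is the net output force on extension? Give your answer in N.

F ≈ 1.73e5 N

Cap-side area A_cap = π/4 × (143 mm)² = 16060 mm^2
Rod-side annular area A_ann = π/4 × (143² − 94.0²) = 9121 mm^2
Net thrust = P_cap·A_cap − P_rod·A_ann = 2.265e5 N − 53720 N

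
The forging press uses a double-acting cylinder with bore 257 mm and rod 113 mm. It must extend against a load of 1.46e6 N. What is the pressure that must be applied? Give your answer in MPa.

Cap-side area A_cap = π/4 × (257 mm)² = 51870 mm^2
P = F / A = 1.46e6 N / A

P ≈ 28.1 MPa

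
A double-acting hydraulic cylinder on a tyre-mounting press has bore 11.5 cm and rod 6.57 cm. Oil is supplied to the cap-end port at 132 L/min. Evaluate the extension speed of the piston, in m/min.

Cap-side area A_cap = π/4 × (11.5 cm)² = 103.9 cm^2
v = Q / A

v ≈ 12.7 m/min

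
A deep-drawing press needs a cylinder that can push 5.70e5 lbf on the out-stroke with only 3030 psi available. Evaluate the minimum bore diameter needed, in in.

Extension force acts on the full piston face: F = P × (π/4)D².
D = √(4F / (πP)) = √(4 × 5.70e5 lbf / (π × 3030 psi))

D ≈ 15.5 in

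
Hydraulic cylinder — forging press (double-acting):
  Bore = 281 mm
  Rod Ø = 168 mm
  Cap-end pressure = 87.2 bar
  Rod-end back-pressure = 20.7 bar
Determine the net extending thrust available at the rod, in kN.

F ≈ 458 kN

Cap-side area A_cap = π/4 × (281 mm)² = 62020 mm^2
Rod-side annular area A_ann = π/4 × (281² − 168²) = 39850 mm^2
Net thrust = P_cap·A_cap − P_rod·A_ann = 540.8 kN − 82.49 kN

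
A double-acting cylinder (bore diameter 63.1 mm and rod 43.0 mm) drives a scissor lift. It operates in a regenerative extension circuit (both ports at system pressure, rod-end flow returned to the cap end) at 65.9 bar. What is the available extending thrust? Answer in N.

F ≈ 9570 N

With equal pressure on both faces, forces on the annular region cancel; the net push is pressure × rod cross-section.
Rod cross-section A_rod = π/4 × (43.0 mm)² = 1452 mm^2
F = P × A_rod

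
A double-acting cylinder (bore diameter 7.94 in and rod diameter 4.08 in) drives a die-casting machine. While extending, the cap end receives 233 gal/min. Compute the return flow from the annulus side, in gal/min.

Cap-side area A_cap = π/4 × (7.94 in)² = 49.51 in^2
Rod-side annular area A_ann = π/4 × (7.94² − 4.08²) = 36.44 in^2
Piston speed v = Q_in/A_cap; rod-end outflow Q_out = v × A_ann = Q_in × A_ann/A_cap.

Q_out ≈ 171 gal/min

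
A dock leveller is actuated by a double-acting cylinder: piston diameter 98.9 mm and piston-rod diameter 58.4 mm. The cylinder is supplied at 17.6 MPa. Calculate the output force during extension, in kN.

F ≈ 135 kN

Cap-side area A_cap = π/4 × (98.9 mm)² = 7682 mm^2
F = P × A_cap = 17.6 MPa × A_cap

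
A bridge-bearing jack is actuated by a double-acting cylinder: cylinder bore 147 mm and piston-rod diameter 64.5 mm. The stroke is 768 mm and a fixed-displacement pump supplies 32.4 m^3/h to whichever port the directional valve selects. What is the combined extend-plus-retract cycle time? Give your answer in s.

Cap-side area A_cap = π/4 × (147 mm)² = 16970 mm^2
Rod-side annular area A_ann = π/4 × (147² − 64.5²) = 13700 mm^2
t_ext = A_cap·L/Q = 1.448 s
t_ret = A_ann·L/Q = 1.169 s
t_cycle = t_ext + t_ret

t ≈ 2.62 s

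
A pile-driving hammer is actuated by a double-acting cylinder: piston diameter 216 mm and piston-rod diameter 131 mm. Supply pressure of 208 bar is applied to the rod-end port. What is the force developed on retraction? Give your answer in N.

F ≈ 4.82e5 N

Rod-side annular area A_ann = π/4 × (216² − 131²) = 23170 mm^2
On retraction the pressure acts on the annular area (bore minus rod).
F = P × A_ann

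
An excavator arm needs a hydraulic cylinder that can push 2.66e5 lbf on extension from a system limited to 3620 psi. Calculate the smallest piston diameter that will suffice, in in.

Extension force acts on the full piston face: F = P × (π/4)D².
D = √(4F / (πP)) = √(4 × 2.66e5 lbf / (π × 3620 psi))

D ≈ 9.67 in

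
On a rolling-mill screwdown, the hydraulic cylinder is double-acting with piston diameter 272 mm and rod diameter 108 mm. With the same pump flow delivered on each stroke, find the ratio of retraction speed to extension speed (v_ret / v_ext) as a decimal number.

v_ret/v_ext ≈ 1.19

Cap-side area A_cap = π/4 × (272 mm)² = 58110 mm^2
Rod-side annular area A_ann = π/4 × (272² − 108²) = 48950 mm^2
For equal Q, v ∝ 1/A, so v_ret/v_ext = A_cap/A_ann.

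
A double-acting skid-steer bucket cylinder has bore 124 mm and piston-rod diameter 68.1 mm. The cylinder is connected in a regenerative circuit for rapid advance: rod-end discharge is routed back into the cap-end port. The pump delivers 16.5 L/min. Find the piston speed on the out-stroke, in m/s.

v ≈ 0.0755 m/s

In regeneration the rod-end outflow joins the pump flow into the cap end, so the net volume the pump must supply per unit advance equals the rod cross-section area.
Rod cross-section A_rod = π/4 × (68.1 mm)² = 3642 mm^2
v = Q_pump / A_rod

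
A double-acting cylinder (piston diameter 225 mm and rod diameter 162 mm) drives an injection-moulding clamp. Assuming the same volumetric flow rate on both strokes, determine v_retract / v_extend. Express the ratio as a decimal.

v_ret/v_ext ≈ 2.08

Cap-side area A_cap = π/4 × (225 mm)² = 39760 mm^2
Rod-side annular area A_ann = π/4 × (225² − 162²) = 19150 mm^2
For equal Q, v ∝ 1/A, so v_ret/v_ext = A_cap/A_ann.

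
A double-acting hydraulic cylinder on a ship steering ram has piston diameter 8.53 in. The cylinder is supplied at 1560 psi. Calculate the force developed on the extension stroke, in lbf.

Cap-side area A_cap = π/4 × (8.53 in)² = 57.15 in^2
F = P × A_cap = 1560 psi × A_cap

F ≈ 89100 lbf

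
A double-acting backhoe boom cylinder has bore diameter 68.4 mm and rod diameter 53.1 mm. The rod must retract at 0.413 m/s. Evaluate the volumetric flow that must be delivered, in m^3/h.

Q ≈ 2.17 m^3/h

Rod-side annular area A_ann = π/4 × (68.4² − 53.1²) = 1460 mm^2
Q = A × v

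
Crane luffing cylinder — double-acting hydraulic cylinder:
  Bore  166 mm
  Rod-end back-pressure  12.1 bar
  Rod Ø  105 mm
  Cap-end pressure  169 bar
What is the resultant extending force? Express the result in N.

F ≈ 3.50e5 N

Cap-side area A_cap = π/4 × (166 mm)² = 21640 mm^2
Rod-side annular area A_ann = π/4 × (166² − 105²) = 12980 mm^2
Net thrust = P_cap·A_cap − P_rod·A_ann = 3.658e5 N − 15710 N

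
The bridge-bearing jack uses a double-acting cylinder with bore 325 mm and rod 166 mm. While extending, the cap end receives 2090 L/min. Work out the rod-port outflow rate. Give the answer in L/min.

Q_out ≈ 1540 L/min

Cap-side area A_cap = π/4 × (325 mm)² = 82960 mm^2
Rod-side annular area A_ann = π/4 × (325² − 166²) = 61320 mm^2
Piston speed v = Q_in/A_cap; rod-end outflow Q_out = v × A_ann = Q_in × A_ann/A_cap.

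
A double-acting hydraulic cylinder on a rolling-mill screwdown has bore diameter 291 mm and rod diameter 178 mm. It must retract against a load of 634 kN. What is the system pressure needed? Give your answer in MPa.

P ≈ 15.2 MPa

Rod-side annular area A_ann = π/4 × (291² − 178²) = 41620 mm^2
Retraction: pressure acts on the annular area.
P = F / A = 634 kN / A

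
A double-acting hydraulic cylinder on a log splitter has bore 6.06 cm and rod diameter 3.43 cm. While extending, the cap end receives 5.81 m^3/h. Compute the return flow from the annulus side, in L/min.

Q_out ≈ 65.8 L/min

Cap-side area A_cap = π/4 × (6.06 cm)² = 28.84 cm^2
Rod-side annular area A_ann = π/4 × (6.06² − 3.43²) = 19.60 cm^2
Piston speed v = Q_in/A_cap; rod-end outflow Q_out = v × A_ann = Q_in × A_ann/A_cap.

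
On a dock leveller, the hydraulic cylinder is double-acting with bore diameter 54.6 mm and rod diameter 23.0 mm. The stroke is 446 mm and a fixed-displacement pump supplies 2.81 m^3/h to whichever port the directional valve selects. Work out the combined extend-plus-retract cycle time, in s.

Cap-side area A_cap = π/4 × (54.6 mm)² = 2341 mm^2
Rod-side annular area A_ann = π/4 × (54.6² − 23.0²) = 1926 mm^2
t_ext = A_cap·L/Q = 1.338 s
t_ret = A_ann·L/Q = 1.100 s
t_cycle = t_ext + t_ret

t ≈ 2.44 s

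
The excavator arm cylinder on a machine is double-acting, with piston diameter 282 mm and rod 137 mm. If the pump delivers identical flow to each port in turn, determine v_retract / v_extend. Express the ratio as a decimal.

Cap-side area A_cap = π/4 × (282 mm)² = 62460 mm^2
Rod-side annular area A_ann = π/4 × (282² − 137²) = 47720 mm^2
For equal Q, v ∝ 1/A, so v_ret/v_ext = A_cap/A_ann.

v_ret/v_ext ≈ 1.31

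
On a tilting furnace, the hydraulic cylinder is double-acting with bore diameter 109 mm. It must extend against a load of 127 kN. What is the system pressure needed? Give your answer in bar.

P ≈ 136 bar

Cap-side area A_cap = π/4 × (109 mm)² = 9331 mm^2
P = F / A = 127 kN / A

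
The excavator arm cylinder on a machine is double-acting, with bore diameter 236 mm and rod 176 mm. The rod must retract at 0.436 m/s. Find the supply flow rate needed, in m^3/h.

Rod-side annular area A_ann = π/4 × (236² − 176²) = 19420 mm^2
Q = A × v

Q ≈ 30.5 m^3/h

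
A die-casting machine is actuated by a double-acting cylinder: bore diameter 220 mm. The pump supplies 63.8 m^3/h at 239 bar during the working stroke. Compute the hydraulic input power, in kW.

W ≈ 424 kW

Hydraulic power = P × Q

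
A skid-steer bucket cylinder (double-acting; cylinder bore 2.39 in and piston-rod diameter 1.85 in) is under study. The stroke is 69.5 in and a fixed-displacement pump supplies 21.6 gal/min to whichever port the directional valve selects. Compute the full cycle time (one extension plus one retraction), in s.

Cap-side area A_cap = π/4 × (2.39 in)² = 4.486 in^2
Rod-side annular area A_ann = π/4 × (2.39² − 1.85²) = 1.798 in^2
t_ext = A_cap·L/Q = 3.749 s
t_ret = A_ann·L/Q = 1.503 s
t_cycle = t_ext + t_ret

t ≈ 5.25 s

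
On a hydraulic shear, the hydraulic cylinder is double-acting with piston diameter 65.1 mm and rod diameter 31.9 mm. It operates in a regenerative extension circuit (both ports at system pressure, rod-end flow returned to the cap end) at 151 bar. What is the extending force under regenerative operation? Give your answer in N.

With equal pressure on both faces, forces on the annular region cancel; the net push is pressure × rod cross-section.
Rod cross-section A_rod = π/4 × (31.9 mm)² = 799.2 mm^2
F = P × A_rod

F ≈ 12100 N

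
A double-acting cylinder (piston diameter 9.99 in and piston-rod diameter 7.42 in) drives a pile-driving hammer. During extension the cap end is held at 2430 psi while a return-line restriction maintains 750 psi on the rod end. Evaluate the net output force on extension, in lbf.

Cap-side area A_cap = π/4 × (9.99 in)² = 78.38 in^2
Rod-side annular area A_ann = π/4 × (9.99² − 7.42²) = 35.14 in^2
Net thrust = P_cap·A_cap − P_rod·A_ann = 1.905e5 lbf − 26360 lbf

F ≈ 1.64e5 lbf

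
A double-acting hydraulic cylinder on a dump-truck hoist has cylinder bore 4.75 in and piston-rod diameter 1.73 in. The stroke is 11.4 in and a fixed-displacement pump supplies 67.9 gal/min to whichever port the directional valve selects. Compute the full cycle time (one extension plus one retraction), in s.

t ≈ 1.44 s

Cap-side area A_cap = π/4 × (4.75 in)² = 17.72 in^2
Rod-side annular area A_ann = π/4 × (4.75² − 1.73²) = 15.37 in^2
t_ext = A_cap·L/Q = 0.7728 s
t_ret = A_ann·L/Q = 0.6703 s
t_cycle = t_ext + t_ret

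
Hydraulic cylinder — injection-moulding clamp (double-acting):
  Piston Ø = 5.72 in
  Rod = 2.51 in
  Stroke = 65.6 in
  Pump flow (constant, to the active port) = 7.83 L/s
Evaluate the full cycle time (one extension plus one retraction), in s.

Cap-side area A_cap = π/4 × (5.72 in)² = 25.70 in^2
Rod-side annular area A_ann = π/4 × (5.72² − 2.51²) = 20.75 in^2
t_ext = A_cap·L/Q = 3.528 s
t_ret = A_ann·L/Q = 2.849 s
t_cycle = t_ext + t_ret

t ≈ 6.38 s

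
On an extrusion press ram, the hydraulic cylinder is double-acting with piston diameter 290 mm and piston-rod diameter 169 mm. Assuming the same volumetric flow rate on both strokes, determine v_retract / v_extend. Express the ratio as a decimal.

v_ret/v_ext ≈ 1.51

Cap-side area A_cap = π/4 × (290 mm)² = 66050 mm^2
Rod-side annular area A_ann = π/4 × (290² − 169²) = 43620 mm^2
For equal Q, v ∝ 1/A, so v_ret/v_ext = A_cap/A_ann.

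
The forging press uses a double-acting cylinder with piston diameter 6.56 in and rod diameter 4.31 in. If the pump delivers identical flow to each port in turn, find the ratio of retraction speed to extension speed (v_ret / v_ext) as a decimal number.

v_ret/v_ext ≈ 1.76

Cap-side area A_cap = π/4 × (6.56 in)² = 33.80 in^2
Rod-side annular area A_ann = π/4 × (6.56² − 4.31²) = 19.21 in^2
For equal Q, v ∝ 1/A, so v_ret/v_ext = A_cap/A_ann.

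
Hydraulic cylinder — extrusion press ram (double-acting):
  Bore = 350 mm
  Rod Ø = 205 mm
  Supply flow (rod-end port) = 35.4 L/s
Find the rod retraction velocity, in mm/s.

Rod-side annular area A_ann = π/4 × (350² − 205²) = 63200 mm^2
Flow into the rod-end port fills the annular volume.
v = Q / A

v ≈ 560 mm/s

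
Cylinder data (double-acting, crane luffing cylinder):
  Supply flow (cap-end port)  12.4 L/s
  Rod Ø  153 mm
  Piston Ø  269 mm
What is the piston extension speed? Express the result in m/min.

v ≈ 13.1 m/min

Cap-side area A_cap = π/4 × (269 mm)² = 56830 mm^2
v = Q / A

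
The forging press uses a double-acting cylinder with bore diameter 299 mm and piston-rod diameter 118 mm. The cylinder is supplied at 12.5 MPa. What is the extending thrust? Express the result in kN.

F ≈ 878 kN

Cap-side area A_cap = π/4 × (299 mm)² = 70220 mm^2
F = P × A_cap = 12.5 MPa × A_cap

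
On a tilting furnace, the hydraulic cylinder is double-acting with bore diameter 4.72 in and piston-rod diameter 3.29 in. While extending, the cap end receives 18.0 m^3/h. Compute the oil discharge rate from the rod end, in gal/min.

Cap-side area A_cap = π/4 × (4.72 in)² = 17.50 in^2
Rod-side annular area A_ann = π/4 × (4.72² − 3.29²) = 8.996 in^2
Piston speed v = Q_in/A_cap; rod-end outflow Q_out = v × A_ann = Q_in × A_ann/A_cap.

Q_out ≈ 40.7 gal/min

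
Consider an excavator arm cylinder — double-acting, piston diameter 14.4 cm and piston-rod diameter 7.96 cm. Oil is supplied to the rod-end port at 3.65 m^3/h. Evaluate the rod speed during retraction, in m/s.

Rod-side annular area A_ann = π/4 × (14.4² − 7.96²) = 113.1 cm^2
Flow into the rod-end port fills the annular volume.
v = Q / A

v ≈ 0.0896 m/s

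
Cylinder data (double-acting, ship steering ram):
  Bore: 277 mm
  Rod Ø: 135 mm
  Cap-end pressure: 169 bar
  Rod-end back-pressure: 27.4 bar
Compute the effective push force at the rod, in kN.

F ≈ 893 kN

Cap-side area A_cap = π/4 × (277 mm)² = 60260 mm^2
Rod-side annular area A_ann = π/4 × (277² − 135²) = 45950 mm^2
Net thrust = P_cap·A_cap − P_rod·A_ann = 1018 kN − 125.9 kN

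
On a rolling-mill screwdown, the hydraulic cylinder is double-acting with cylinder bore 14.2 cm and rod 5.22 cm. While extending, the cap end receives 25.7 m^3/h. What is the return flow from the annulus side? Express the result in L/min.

Cap-side area A_cap = π/4 × (14.2 cm)² = 158.4 cm^2
Rod-side annular area A_ann = π/4 × (14.2² − 5.22²) = 137.0 cm^2
Piston speed v = Q_in/A_cap; rod-end outflow Q_out = v × A_ann = Q_in × A_ann/A_cap.

Q_out ≈ 370 L/min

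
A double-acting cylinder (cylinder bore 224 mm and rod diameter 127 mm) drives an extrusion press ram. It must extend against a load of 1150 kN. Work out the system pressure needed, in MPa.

P ≈ 29.2 MPa

Cap-side area A_cap = π/4 × (224 mm)² = 39410 mm^2
P = F / A = 1150 kN / A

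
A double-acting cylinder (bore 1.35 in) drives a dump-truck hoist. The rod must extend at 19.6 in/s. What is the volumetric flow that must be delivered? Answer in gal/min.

Q ≈ 7.29 gal/min

Cap-side area A_cap = π/4 × (1.35 in)² = 1.431 in^2
Q = A × v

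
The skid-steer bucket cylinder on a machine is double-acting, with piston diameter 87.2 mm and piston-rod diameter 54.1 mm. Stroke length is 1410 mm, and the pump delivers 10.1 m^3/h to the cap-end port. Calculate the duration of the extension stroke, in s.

Cap-side area A_cap = π/4 × (87.2 mm)² = 5972 mm^2
Swept volume V = A × L; t = V / Q = A·L / Q

t ≈ 3.00 s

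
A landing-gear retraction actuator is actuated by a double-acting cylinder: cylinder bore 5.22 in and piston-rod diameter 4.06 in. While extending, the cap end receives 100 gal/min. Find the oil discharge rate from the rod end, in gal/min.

Cap-side area A_cap = π/4 × (5.22 in)² = 21.40 in^2
Rod-side annular area A_ann = π/4 × (5.22² − 4.06²) = 8.455 in^2
Piston speed v = Q_in/A_cap; rod-end outflow Q_out = v × A_ann = Q_in × A_ann/A_cap.

Q_out ≈ 39.5 gal/min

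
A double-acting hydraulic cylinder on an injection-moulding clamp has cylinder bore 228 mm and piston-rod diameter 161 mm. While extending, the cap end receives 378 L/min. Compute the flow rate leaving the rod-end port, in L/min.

Cap-side area A_cap = π/4 × (228 mm)² = 40830 mm^2
Rod-side annular area A_ann = π/4 × (228² − 161²) = 20470 mm^2
Piston speed v = Q_in/A_cap; rod-end outflow Q_out = v × A_ann = Q_in × A_ann/A_cap.

Q_out ≈ 190 L/min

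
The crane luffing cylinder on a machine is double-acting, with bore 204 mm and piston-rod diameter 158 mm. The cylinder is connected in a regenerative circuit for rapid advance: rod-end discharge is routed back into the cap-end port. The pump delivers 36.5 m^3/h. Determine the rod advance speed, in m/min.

In regeneration the rod-end outflow joins the pump flow into the cap end, so the net volume the pump must supply per unit advance equals the rod cross-section area.
Rod cross-section A_rod = π/4 × (158 mm)² = 19610 mm^2
v = Q_pump / A_rod

v ≈ 31.0 m/min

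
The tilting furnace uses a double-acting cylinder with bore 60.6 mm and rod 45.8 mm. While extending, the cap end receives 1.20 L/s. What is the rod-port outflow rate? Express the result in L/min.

Cap-side area A_cap = π/4 × (60.6 mm)² = 2884 mm^2
Rod-side annular area A_ann = π/4 × (60.6² − 45.8²) = 1237 mm^2
Piston speed v = Q_in/A_cap; rod-end outflow Q_out = v × A_ann = Q_in × A_ann/A_cap.

Q_out ≈ 30.9 L/min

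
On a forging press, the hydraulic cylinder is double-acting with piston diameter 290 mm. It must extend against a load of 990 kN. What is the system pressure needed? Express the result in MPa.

P ≈ 15.0 MPa

Cap-side area A_cap = π/4 × (290 mm)² = 66050 mm^2
P = F / A = 990 kN / A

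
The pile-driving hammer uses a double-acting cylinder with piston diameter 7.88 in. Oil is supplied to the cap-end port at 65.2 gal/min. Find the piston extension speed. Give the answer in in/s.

v ≈ 5.15 in/s

Cap-side area A_cap = π/4 × (7.88 in)² = 48.77 in^2
v = Q / A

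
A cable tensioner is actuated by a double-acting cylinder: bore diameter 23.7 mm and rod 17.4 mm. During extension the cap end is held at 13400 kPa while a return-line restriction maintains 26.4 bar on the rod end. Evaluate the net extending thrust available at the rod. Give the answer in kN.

F ≈ 5.37 kN

Cap-side area A_cap = π/4 × (23.7 mm)² = 441.2 mm^2
Rod-side annular area A_ann = π/4 × (23.7² − 17.4²) = 203.4 mm^2
Net thrust = P_cap·A_cap − P_rod·A_ann = 5.911 kN − 0.5369 kN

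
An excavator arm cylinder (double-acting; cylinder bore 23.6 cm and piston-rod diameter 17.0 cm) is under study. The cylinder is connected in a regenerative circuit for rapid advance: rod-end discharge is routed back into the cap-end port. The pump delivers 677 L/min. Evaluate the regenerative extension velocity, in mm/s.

v ≈ 497 mm/s

In regeneration the rod-end outflow joins the pump flow into the cap end, so the net volume the pump must supply per unit advance equals the rod cross-section area.
Rod cross-section A_rod = π/4 × (17.0 cm)² = 227.0 cm^2
v = Q_pump / A_rod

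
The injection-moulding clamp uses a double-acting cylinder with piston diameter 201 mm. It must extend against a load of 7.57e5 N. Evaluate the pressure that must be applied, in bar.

P ≈ 239 bar

Cap-side area A_cap = π/4 × (201 mm)² = 31730 mm^2
P = F / A = 7.57e5 N / A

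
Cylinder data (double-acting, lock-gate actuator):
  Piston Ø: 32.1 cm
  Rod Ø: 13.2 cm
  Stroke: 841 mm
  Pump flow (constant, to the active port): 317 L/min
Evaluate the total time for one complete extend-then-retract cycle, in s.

Cap-side area A_cap = π/4 × (32.1 cm)² = 809.3 cm^2
Rod-side annular area A_ann = π/4 × (32.1² − 13.2²) = 672.4 cm^2
t_ext = A_cap·L/Q = 12.88 s
t_ret = A_ann·L/Q = 10.70 s
t_cycle = t_ext + t_ret

t ≈ 23.6 s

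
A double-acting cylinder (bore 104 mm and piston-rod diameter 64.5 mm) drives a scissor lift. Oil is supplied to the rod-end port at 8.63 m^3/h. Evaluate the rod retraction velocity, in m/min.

Rod-side annular area A_ann = π/4 × (104² − 64.5²) = 5227 mm^2
Flow into the rod-end port fills the annular volume.
v = Q / A

v ≈ 27.5 m/min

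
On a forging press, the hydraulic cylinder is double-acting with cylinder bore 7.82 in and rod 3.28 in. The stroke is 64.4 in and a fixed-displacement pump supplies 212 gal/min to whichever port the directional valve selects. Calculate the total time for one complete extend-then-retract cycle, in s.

t ≈ 6.91 s

Cap-side area A_cap = π/4 × (7.82 in)² = 48.03 in^2
Rod-side annular area A_ann = π/4 × (7.82² − 3.28²) = 39.58 in^2
t_ext = A_cap·L/Q = 3.790 s
t_ret = A_ann·L/Q = 3.123 s
t_cycle = t_ext + t_ret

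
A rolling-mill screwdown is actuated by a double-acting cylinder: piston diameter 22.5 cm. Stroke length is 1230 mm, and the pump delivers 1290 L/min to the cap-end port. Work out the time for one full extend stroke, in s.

Cap-side area A_cap = π/4 × (22.5 cm)² = 397.6 cm^2
Swept volume V = A × L; t = V / Q = A·L / Q

t ≈ 2.27 s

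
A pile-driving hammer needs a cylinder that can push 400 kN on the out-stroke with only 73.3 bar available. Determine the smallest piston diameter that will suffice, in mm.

D ≈ 264 mm

Extension force acts on the full piston face: F = P × (π/4)D².
D = √(4F / (πP)) = √(4 × 400 kN / (π × 73.3 bar))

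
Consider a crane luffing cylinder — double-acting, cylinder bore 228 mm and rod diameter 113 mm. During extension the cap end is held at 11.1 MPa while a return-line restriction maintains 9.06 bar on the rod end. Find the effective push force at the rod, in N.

Cap-side area A_cap = π/4 × (228 mm)² = 40830 mm^2
Rod-side annular area A_ann = π/4 × (228² − 113²) = 30800 mm^2
Net thrust = P_cap·A_cap − P_rod·A_ann = 4.532e5 N − 27900 N

F ≈ 4.25e5 N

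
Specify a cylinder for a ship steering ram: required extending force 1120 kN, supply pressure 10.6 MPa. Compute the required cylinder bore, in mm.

D ≈ 367 mm

Extension force acts on the full piston face: F = P × (π/4)D².
D = √(4F / (πP)) = √(4 × 1120 kN / (π × 10.6 MPa))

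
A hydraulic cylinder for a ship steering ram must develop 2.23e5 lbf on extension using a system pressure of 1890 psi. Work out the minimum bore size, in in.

Extension force acts on the full piston face: F = P × (π/4)D².
D = √(4F / (πP)) = √(4 × 2.23e5 lbf / (π × 1890 psi))

D ≈ 12.3 in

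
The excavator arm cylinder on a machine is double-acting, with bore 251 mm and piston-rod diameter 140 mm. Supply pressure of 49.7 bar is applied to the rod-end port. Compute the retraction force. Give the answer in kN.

F ≈ 169 kN

Rod-side annular area A_ann = π/4 × (251² − 140²) = 34090 mm^2
On retraction the pressure acts on the annular area (bore minus rod).
F = P × A_ann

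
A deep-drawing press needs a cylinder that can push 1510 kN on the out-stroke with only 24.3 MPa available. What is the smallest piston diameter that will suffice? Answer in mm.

Extension force acts on the full piston face: F = P × (π/4)D².
D = √(4F / (πP)) = √(4 × 1510 kN / (π × 24.3 MPa))

D ≈ 281 mm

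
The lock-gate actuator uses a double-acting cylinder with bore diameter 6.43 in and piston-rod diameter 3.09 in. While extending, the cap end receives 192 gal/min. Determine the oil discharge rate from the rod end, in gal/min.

Q_out ≈ 148 gal/min

Cap-side area A_cap = π/4 × (6.43 in)² = 32.47 in^2
Rod-side annular area A_ann = π/4 × (6.43² − 3.09²) = 24.97 in^2
Piston speed v = Q_in/A_cap; rod-end outflow Q_out = v × A_ann = Q_in × A_ann/A_cap.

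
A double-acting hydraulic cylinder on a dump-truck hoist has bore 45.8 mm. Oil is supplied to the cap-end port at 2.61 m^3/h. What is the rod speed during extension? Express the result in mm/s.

v ≈ 440 mm/s

Cap-side area A_cap = π/4 × (45.8 mm)² = 1647 mm^2
v = Q / A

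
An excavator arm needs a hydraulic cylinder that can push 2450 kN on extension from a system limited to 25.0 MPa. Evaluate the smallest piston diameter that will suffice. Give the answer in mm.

Extension force acts on the full piston face: F = P × (π/4)D².
D = √(4F / (πP)) = √(4 × 2450 kN / (π × 25.0 MPa))

D ≈ 353 mm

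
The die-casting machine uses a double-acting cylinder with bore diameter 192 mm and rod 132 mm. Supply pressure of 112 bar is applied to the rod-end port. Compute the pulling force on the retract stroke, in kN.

F ≈ 171 kN

Rod-side annular area A_ann = π/4 × (192² − 132²) = 15270 mm^2
On retraction the pressure acts on the annular area (bore minus rod).
F = P × A_ann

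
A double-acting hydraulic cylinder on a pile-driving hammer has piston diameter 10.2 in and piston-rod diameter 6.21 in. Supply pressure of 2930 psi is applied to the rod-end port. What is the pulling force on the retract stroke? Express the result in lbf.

F ≈ 1.51e5 lbf

Rod-side annular area A_ann = π/4 × (10.2² − 6.21²) = 51.42 in^2
On retraction the pressure acts on the annular area (bore minus rod).
F = P × A_ann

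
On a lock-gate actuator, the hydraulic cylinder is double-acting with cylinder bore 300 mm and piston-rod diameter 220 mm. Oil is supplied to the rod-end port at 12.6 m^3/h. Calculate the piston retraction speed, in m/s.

Rod-side annular area A_ann = π/4 × (300² − 220²) = 32670 mm^2
Flow into the rod-end port fills the annular volume.
v = Q / A

v ≈ 0.107 m/s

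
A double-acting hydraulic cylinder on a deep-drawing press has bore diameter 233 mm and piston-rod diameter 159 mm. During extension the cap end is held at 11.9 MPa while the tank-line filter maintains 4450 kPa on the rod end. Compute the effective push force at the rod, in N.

Cap-side area A_cap = π/4 × (233 mm)² = 42640 mm^2
Rod-side annular area A_ann = π/4 × (233² − 159²) = 22780 mm^2
Net thrust = P_cap·A_cap − P_rod·A_ann = 5.074e5 N − 1.014e5 N

F ≈ 4.06e5 N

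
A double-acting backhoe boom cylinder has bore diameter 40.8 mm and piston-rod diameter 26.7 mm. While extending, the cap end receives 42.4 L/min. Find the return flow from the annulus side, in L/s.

Q_out ≈ 0.404 L/s

Cap-side area A_cap = π/4 × (40.8 mm)² = 1307 mm^2
Rod-side annular area A_ann = π/4 × (40.8² − 26.7²) = 747.5 mm^2
Piston speed v = Q_in/A_cap; rod-end outflow Q_out = v × A_ann = Q_in × A_ann/A_cap.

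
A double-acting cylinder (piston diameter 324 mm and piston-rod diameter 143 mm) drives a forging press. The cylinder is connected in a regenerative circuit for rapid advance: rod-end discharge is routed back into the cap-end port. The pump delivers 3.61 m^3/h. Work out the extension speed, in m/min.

In regeneration the rod-end outflow joins the pump flow into the cap end, so the net volume the pump must supply per unit advance equals the rod cross-section area.
Rod cross-section A_rod = π/4 × (143 mm)² = 16060 mm^2
v = Q_pump / A_rod

v ≈ 3.75 m/min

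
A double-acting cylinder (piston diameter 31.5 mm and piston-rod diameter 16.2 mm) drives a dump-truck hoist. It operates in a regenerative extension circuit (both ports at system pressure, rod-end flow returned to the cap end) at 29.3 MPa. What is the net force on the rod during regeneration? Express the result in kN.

F ≈ 6.04 kN

With equal pressure on both faces, forces on the annular region cancel; the net push is pressure × rod cross-section.
Rod cross-section A_rod = π/4 × (16.2 mm)² = 206.1 mm^2
F = P × A_rod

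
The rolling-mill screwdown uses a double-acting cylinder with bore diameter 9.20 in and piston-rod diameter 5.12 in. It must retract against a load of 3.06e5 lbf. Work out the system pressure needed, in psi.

Rod-side annular area A_ann = π/4 × (9.20² − 5.12²) = 45.89 in^2
Retraction: pressure acts on the annular area.
P = F / A = 3.06e5 lbf / A

P ≈ 6670 psi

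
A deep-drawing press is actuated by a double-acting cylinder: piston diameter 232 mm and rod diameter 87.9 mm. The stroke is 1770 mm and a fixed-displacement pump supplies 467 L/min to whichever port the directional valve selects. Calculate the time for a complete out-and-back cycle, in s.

t ≈ 17.8 s

Cap-side area A_cap = π/4 × (232 mm)² = 42270 mm^2
Rod-side annular area A_ann = π/4 × (232² − 87.9²) = 36200 mm^2
t_ext = A_cap·L/Q = 9.613 s
t_ret = A_ann·L/Q = 8.233 s
t_cycle = t_ext + t_ret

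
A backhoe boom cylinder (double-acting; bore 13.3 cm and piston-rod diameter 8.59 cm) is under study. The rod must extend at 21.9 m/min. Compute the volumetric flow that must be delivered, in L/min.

Q ≈ 304 L/min

Cap-side area A_cap = π/4 × (13.3 cm)² = 138.9 cm^2
Q = A × v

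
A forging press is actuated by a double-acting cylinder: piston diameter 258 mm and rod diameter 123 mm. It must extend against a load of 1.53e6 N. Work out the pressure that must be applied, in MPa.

Cap-side area A_cap = π/4 × (258 mm)² = 52280 mm^2
P = F / A = 1.53e6 N / A

P ≈ 29.3 MPa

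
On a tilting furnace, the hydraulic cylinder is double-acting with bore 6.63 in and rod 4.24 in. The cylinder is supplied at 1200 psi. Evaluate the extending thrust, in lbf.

Cap-side area A_cap = π/4 × (6.63 in)² = 34.52 in^2
F = P × A_cap = 1200 psi × A_cap

F ≈ 41400 lbf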